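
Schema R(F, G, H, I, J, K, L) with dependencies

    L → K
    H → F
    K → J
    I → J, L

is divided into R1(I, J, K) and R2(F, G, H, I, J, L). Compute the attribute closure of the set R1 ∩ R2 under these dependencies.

R1 ∩ R2 = {I, J}.
I → J, L applies, adding L
L → K applies, adding K
Closure: {I, J, K, L}.

I, J, K, L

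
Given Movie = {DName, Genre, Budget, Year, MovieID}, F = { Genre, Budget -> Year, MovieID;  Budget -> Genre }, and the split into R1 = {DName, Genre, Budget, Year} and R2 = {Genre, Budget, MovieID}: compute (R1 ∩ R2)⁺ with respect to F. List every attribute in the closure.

Genre, Budget, Year, MovieID

R1 ∩ R2 = {Genre, Budget}.
Genre, Budget → Year, MovieID applies, adding Year, MovieID
Closure: {Genre, Budget, Year, MovieID}.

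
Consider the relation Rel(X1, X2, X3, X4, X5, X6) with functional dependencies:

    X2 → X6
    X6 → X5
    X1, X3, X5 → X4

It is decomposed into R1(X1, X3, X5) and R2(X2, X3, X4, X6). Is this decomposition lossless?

Common attributes: R1 ∩ R2 = {X3}.
No dependency enlarges {X3}, so (X3)⁺ = {X3}.
The closure contains neither all of R1 = {X1, X3, X5} nor all of R2 = {X2, X3, X4, X6}, so the common attributes are not a superkey of either fragment. The join is lossy.

No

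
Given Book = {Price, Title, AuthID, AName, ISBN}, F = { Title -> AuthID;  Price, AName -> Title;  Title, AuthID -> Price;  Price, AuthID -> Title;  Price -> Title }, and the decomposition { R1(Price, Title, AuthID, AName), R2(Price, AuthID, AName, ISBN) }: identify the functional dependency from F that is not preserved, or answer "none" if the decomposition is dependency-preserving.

Title → AuthID lies within R1.
Price, AName → Title lies within R1.
Title, AuthID → Price lies within R1.
Price, AuthID → Title lies within R1.
Price → Title lies within R1.
Every dependency is enforceable on the fragments, so the decomposition is dependency-preserving.

none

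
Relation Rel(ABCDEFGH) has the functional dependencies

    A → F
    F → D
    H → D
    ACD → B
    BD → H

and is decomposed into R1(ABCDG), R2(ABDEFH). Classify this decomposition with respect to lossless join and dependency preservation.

lossy but dependency-preserving

Lossless test: (ABD)⁺ = {ABDFH}, which is a superkey of neither fragment — lossy.
Dependency preservation: every FD's attributes lie within a single fragment, so each can be enforced locally — preserved.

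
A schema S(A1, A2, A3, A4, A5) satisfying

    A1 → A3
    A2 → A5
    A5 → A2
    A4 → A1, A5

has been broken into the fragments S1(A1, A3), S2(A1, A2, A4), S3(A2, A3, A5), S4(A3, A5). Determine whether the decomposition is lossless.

Chase test. Columns are A1, A2, A3, A4, A5; row i has aⱼ where attribute j ∈ Si, else bᵢⱼ.
Initial tableau (one row per fragment):
  row 1: a1 b12 a3 b14 b15
  row 2: a1 a2 b23 a4 b25
  row 3: b31 a2 a3 b34 a5
  row 4: b41 b42 a3 b44 a5
Rows 1 and 2 agree on A1; apply A1→A3 and equate their A3 entries.
Rows 2 and 3 agree on A2; apply A2→A5 and equate their A5 entries.
Rows 2 and 4 agree on A5; apply A5→A2 and equate their A2 entries.
Row 2 is now all distinguished symbols — the join is lossless.

Yes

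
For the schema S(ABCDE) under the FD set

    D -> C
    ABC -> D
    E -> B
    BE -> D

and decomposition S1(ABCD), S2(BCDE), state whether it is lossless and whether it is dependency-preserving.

lossy but dependency-preserving

Lossless test: (BCD)⁺ = {BCD}, which is a superkey of neither fragment — lossy.
Dependency preservation: every FD's attributes lie within a single fragment, so each can be enforced locally — preserved.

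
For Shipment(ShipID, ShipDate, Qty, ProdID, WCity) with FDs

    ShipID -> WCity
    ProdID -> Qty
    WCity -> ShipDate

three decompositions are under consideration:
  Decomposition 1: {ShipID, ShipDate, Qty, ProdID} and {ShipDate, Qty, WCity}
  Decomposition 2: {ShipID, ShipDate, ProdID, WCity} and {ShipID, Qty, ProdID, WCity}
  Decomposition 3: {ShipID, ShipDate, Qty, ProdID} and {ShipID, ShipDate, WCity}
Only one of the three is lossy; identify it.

Decomposition 1

Decomposition 1: common = {ShipDate, Qty}, closure = {ShipDate, Qty} → lossy.
Decomposition 2: common = {ShipID, ProdID, WCity}, closure = {ShipID, ShipDate, Qty, ProdID, WCity} → lossless.
Decomposition 3: common = {ShipID, ShipDate}, closure = {ShipID, ShipDate, WCity} → lossless.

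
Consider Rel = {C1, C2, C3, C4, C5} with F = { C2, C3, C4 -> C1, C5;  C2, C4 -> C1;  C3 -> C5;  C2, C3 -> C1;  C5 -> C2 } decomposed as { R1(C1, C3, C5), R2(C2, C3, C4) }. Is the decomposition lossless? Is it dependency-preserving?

lossless but not dependency-preserving

Lossless test: (C3)⁺ = {C1, C2, C3, C5}, which contains all of one fragment — lossless.
Dependency preservation: the restricted closure of {C2, C4} across the fragments never reaches {C1}, so C2, C4 → C1 cannot be enforced without a join — not preserved.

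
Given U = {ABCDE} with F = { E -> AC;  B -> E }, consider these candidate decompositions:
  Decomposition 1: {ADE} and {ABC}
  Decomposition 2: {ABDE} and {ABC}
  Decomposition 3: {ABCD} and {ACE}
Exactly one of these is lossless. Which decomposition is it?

Decomposition 2

Decomposition 1: common = {A}, closure = {A} → lossy.
Decomposition 2: common = {AB}, closure = {ABCE} → lossless.
Decomposition 3: common = {AC}, closure = {AC} → lossy.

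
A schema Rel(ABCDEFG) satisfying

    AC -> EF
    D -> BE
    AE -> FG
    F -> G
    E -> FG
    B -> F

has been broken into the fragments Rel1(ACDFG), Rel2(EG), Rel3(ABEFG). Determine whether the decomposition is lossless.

Chase test. Columns are ABCDEFG; row i has aⱼ where attribute j ∈ Reli, else bᵢⱼ.
Initial tableau (one row per fragment):
  row 1: a1 b12 a3 a4 b15 a6 a7
  row 2: b21 b22 b23 b24 a5 b26 a7
  row 3: a1 a2 b33 b34 a5 a6 a7
Rows 2 and 3 agree on E; apply E→FG and equate their FG entries.
No row becomes fully distinguished — the join is lossy.

No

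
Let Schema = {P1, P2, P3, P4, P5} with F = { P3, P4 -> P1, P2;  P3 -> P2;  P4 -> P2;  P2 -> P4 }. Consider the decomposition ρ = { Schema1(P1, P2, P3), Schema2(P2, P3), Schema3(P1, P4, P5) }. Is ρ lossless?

No

Chase test. Columns are P1, P2, P3, P4, P5; row i has aⱼ where attribute j ∈ Schemai, else bᵢⱼ.
Initial tableau (one row per fragment):
  row 1: a1 a2 a3 b14 b15
  row 2: b21 a2 a3 b24 b25
  row 3: a1 b32 b33 a4 a5
Rows 1 and 2 agree on P2; apply P2→P4 and equate their P4 entries.
Rows 1 and 2 agree on P3, P4; apply P3, P4→P1, P2 and equate their P1, P2 entries.
No row becomes fully distinguished — the join is lossy.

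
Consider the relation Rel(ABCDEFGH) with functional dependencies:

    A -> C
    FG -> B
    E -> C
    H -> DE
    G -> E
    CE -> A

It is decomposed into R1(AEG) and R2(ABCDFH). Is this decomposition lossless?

Common attributes: R1 ∩ R2 = {A}.
Closure of {A}: A → C applies, adding C. So (A)⁺ = {AC}.
The closure contains neither all of R1 = {AEG} nor all of R2 = {ABCDFH}, so the common attributes are not a superkey of either fragment. The join is lossy.

No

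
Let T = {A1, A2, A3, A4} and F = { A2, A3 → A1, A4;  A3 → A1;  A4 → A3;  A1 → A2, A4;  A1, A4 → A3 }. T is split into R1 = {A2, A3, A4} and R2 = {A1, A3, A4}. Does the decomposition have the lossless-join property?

Yes

Common attributes: R1 ∩ R2 = {A3, A4}.
Closure of {A3, A4}: A3 → A1 applies, adding A1; A1 → A2, A4 applies, adding A2. So (A3, A4)⁺ = {A1, A2, A3, A4}.
This closure contains every attribute of R1, so R1 ∩ R2 → R1. The join is lossless.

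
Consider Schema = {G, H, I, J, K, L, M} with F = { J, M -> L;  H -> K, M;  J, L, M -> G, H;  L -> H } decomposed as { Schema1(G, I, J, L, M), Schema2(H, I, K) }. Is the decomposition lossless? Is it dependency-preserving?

lossy and not dependency-preserving

Lossless test: (I)⁺ = {I}, which is a superkey of neither fragment — lossy.
Dependency preservation: the restricted closure of {H} across the fragments never reaches {K, M}, so H → K, M cannot be enforced without a join — not preserved.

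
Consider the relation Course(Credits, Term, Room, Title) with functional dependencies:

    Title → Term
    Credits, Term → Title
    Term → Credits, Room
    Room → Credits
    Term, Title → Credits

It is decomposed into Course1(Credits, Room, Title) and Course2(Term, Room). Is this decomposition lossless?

Common attributes: Course1 ∩ Course2 = {Room}.
Closure of {Room}: Room → Credits applies, adding Credits. So (Room)⁺ = {Credits, Room}.
The closure contains neither all of Course1 = {Credits, Room, Title} nor all of Course2 = {Term, Room}, so the common attributes are not a superkey of either fragment. The join is lossy.

No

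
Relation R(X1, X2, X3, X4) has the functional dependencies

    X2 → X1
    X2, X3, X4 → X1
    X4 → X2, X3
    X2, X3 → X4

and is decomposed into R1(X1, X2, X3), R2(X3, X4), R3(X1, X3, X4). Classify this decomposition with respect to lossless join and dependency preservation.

Lossless test (chase): Rows 2 and 3 agree on X4; apply X4→X2, X3 and equate their X2, X3 entries. Rows 2 and 3 agree on X2; apply X2→X1 and equate their X1 entries. No row becomes fully distinguished — the join is lossy.
Dependency preservation: the restricted closure of {X4} across the fragments never reaches {X2, X3}, so X4 → X2, X3 cannot be enforced without a join — not preserved.

lossy and not dependency-preserving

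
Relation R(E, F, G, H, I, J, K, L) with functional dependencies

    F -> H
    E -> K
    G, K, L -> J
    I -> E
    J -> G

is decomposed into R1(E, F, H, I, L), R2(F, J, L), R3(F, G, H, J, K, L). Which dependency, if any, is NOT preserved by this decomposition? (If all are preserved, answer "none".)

Check E → K: no single fragment contains all of {E, K}, and the restricted closure of {E} across the fragments never reaches {K}.
F → H is preserved.
G, K, L → J is preserved.
I → E is preserved.
J → G is preserved.

E -> K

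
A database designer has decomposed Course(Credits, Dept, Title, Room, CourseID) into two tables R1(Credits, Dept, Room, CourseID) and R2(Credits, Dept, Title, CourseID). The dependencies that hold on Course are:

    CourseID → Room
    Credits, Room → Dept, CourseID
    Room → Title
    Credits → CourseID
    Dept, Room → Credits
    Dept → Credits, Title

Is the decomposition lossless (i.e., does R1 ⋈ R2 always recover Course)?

Yes

Common attributes: R1 ∩ R2 = {Credits, Dept, CourseID}.
Closure of {Credits, Dept, CourseID}: CourseID → Room applies, adding Room; Room → Title applies, adding Title. So (Credits, Dept, CourseID)⁺ = {Credits, Dept, Title, Room, CourseID}.
This closure contains every attribute of R1, so R1 ∩ R2 → R1. The join is lossless.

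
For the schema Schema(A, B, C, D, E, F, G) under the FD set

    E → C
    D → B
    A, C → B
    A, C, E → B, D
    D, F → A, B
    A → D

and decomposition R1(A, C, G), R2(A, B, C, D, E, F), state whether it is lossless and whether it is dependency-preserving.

Lossless test: (A, C)⁺ = {A, B, C, D}, which is a superkey of neither fragment — lossy.
Dependency preservation: every FD's attributes lie within a single fragment, so each can be enforced locally — preserved.

lossy but dependency-preserving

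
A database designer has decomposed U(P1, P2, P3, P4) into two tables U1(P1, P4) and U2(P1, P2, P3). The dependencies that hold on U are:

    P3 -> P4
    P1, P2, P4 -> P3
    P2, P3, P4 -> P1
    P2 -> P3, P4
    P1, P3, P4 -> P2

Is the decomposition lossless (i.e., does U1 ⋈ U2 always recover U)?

No

Common attributes: U1 ∩ U2 = {P1}.
No dependency enlarges {P1}, so (P1)⁺ = {P1}.
The closure contains neither all of U1 = {P1, P4} nor all of U2 = {P1, P2, P3}, so the common attributes are not a superkey of either fragment. The join is lossy.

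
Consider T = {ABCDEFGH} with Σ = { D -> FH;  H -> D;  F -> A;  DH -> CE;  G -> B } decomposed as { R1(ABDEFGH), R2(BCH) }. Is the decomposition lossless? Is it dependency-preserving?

Lossless test: (BH)⁺ = {ABCDEFH}, which contains all of one fragment — lossless.
Dependency preservation: DH → CE is not contained in any single fragment, but the restricted closure of its left-hand side across the fragments still reaches the right-hand side; the remaining FDs each lie inside some fragment. All dependencies are preserved.

lossless and dependency-preserving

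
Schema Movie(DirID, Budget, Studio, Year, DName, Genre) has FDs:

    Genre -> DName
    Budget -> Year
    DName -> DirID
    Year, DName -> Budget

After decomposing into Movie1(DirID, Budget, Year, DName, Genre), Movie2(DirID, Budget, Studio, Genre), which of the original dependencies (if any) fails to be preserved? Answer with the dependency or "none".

Genre → DName lies within Movie1.
Budget → Year lies within Movie1.
DName → DirID lies within Movie1.
Year, DName → Budget lies within Movie1.
Every dependency is enforceable on the fragments, so the decomposition is dependency-preserving.

none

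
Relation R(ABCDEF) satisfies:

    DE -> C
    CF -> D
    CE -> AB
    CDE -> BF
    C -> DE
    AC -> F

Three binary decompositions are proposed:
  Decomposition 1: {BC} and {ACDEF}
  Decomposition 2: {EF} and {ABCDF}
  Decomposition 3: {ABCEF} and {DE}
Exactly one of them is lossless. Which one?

Decomposition 1: common = {C}, closure = {ABCDEF} → lossless.
Decomposition 2: common = {F}, closure = {F} → lossy.
Decomposition 3: common = {E}, closure = {E} → lossy.

Decomposition 1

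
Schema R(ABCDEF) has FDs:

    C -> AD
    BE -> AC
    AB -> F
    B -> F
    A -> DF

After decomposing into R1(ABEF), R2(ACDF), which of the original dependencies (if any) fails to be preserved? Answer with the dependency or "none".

BE -> AC

Check BE → AC: no single fragment contains all of {ABCE}, and the restricted closure of {BE} across the fragments never reaches {AC}.
C → AD is preserved.
AB → F is preserved.
B → F is preserved.
A → DF is preserved.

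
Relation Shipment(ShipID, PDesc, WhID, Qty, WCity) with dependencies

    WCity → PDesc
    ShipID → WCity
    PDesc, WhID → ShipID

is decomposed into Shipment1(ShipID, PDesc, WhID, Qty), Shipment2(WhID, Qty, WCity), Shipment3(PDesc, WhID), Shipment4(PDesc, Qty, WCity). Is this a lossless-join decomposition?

Yes

Chase test. Columns are ShipID, PDesc, WhID, Qty, WCity; row i has aⱼ where attribute j ∈ Shipmenti, else bᵢⱼ.
Initial tableau (one row per fragment):
  row 1: a1 a2 a3 a4 b15
  row 2: b21 b22 a3 a4 a5
  row 3: b31 a2 a3 b34 b35
  row 4: b41 a2 b43 a4 a5
Rows 2 and 4 agree on WCity; apply WCity→PDesc and equate their PDesc entries.
Rows 1 and 2 agree on PDesc, WhID; apply PDesc, WhID→ShipID and equate their ShipID entries.
Rows 1 and 3 agree on PDesc, WhID; apply PDesc, WhID→ShipID and equate their ShipID entries.
Rows 1 and 2 agree on ShipID; apply ShipID→WCity and equate their WCity entries.
Rows 1 and 3 agree on ShipID; apply ShipID→WCity and equate their WCity entries.
Row 1 is now all distinguished symbols — the join is lossless.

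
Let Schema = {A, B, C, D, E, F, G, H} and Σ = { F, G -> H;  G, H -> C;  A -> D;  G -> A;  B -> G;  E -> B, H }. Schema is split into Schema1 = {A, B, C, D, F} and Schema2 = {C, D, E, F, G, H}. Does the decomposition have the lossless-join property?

Common attributes: Schema1 ∩ Schema2 = {C, D, F}.
No dependency enlarges {C, D, F}, so (C, D, F)⁺ = {C, D, F}.
The closure contains neither all of Schema1 = {A, B, C, D, F} nor all of Schema2 = {C, D, E, F, G, H}, so the common attributes are not a superkey of either fragment. The join is lossy.

No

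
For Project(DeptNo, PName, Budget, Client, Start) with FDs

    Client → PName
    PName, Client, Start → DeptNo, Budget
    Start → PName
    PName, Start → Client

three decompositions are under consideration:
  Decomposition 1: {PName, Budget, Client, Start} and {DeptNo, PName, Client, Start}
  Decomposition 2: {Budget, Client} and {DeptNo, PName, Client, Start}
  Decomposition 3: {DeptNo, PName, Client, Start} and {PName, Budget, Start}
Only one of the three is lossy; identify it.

Decomposition 2

Decomposition 1: common = {PName, Client, Start}, closure = {DeptNo, PName, Budget, Client, Start} → lossless.
Decomposition 2: common = {Client}, closure = {PName, Client} → lossy.
Decomposition 3: common = {PName, Start}, closure = {DeptNo, PName, Budget, Client, Start} → lossless.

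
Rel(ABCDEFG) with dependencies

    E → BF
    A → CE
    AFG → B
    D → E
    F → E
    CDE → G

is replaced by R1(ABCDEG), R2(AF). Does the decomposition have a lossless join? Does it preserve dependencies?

lossless but not dependency-preserving

Lossless test: (A)⁺ = {ABCEF}, which contains all of one fragment — lossless.
Dependency preservation: the restricted closure of {E} across the fragments never reaches {BF}, so E → BF cannot be enforced without a join — not preserved.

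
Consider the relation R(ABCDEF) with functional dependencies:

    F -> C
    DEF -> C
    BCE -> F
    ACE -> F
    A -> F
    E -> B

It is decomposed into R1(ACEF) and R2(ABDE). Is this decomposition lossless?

Yes

Common attributes: R1 ∩ R2 = {AE}.
Closure of {AE}: A → F applies, adding F; E → B applies, adding B; F → C applies, adding C. So (AE)⁺ = {ABCEF}.
This closure contains every attribute of R1, so R1 ∩ R2 → R1. The join is lossless.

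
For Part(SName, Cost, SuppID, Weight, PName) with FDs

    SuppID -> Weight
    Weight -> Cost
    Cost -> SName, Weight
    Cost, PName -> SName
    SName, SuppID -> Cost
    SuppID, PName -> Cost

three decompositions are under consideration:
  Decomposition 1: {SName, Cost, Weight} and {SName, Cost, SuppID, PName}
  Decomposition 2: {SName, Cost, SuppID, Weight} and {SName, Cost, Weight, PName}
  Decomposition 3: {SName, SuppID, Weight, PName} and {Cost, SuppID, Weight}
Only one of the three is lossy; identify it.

Decomposition 2

Decomposition 1: common = {SName, Cost}, closure = {SName, Cost, Weight} → lossless.
Decomposition 2: common = {SName, Cost, Weight}, closure = {SName, Cost, Weight} → lossy.
Decomposition 3: common = {SuppID, Weight}, closure = {SName, Cost, SuppID, Weight} → lossless.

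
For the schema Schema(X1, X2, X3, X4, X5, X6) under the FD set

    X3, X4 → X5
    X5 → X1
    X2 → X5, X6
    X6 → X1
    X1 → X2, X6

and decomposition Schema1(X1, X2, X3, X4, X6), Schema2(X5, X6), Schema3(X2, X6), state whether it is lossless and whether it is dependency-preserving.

Lossless test (chase): Rows 1 and 3 agree on X2; apply X2→X5, X6 and equate their X5, X6 entries. Rows 1 and 2 agree on X6; apply X6→X1 and equate their X1 entries. Rows 1 and 3 agree on X6; apply X6→X1 and equate their X1 entries. Rows 1 and 2 agree on X1; apply X1→X2, X6 and equate their X2, X6 entries. Rows 1 and 2 agree on X2; apply X2→X5, X6 and equate their X5, X6 entries. Row 1 is now all distinguished symbols — the join is lossless.
Dependency preservation: X3, X4 → X5; X5 → X1; X2 → X5, X6 are not contained in any single fragment, but the restricted closure of each left-hand side across the fragments still reaches the right-hand side; the remaining FDs each lie inside some fragment. All dependencies are preserved.

lossless and dependency-preserving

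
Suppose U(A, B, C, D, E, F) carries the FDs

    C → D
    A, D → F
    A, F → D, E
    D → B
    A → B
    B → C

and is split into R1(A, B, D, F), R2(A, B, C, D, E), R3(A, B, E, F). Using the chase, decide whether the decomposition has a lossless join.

Chase test. Columns are A, B, C, D, E, F; row i has aⱼ where attribute j ∈ Ri, else bᵢⱼ.
Initial tableau (one row per fragment):
  row 1: a1 a2 b13 a4 b15 a6
  row 2: a1 a2 a3 a4 a5 b26
  row 3: a1 a2 b33 b34 a5 a6
Rows 1 and 2 agree on A, D; apply A, D→F and equate their F entries.
Rows 1 and 2 agree on A, F; apply A, F→D, E and equate their D, E entries.
Rows 1 and 3 agree on A, F; apply A, F→D, E and equate their D, E entries.
Rows 1 and 2 agree on B; apply B→C and equate their C entries.
Rows 1 and 3 agree on B; apply B→C and equate their C entries.
Row 1 is now all distinguished symbols — the join is lossless.

Yes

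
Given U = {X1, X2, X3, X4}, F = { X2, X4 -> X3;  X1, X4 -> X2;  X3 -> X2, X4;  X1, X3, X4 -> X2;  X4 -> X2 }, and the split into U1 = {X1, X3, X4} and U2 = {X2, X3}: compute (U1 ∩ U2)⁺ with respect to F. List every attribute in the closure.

U1 ∩ U2 = {X3}.
X3 → X2, X4 applies, adding X2, X4
Closure: {X2, X3, X4}.

X2, X3, X4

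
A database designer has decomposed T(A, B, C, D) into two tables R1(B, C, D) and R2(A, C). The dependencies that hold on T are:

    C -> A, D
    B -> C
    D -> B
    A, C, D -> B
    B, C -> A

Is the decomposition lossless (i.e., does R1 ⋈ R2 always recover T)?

Common attributes: R1 ∩ R2 = {C}.
Closure of {C}: C → A, D applies, adding A, D; D → B applies, adding B. So (C)⁺ = {A, B, C, D}.
This closure contains every attribute of R1, so R1 ∩ R2 → R1. The join is lossless.

Yes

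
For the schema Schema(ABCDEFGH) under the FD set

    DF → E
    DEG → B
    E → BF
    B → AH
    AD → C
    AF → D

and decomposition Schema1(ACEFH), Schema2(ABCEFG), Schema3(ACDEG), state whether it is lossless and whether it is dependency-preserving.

lossless but not dependency-preserving

Lossless test (chase): Rows 1 and 2 agree on E; apply E→BF and equate their BF entries. Rows 1 and 3 agree on E; apply E→BF and equate their BF entries. Rows 1 and 2 agree on B; apply B→AH and equate their AH entries. Rows 1 and 3 agree on B; apply B→AH and equate their AH entries. Rows 1 and 2 agree on AF; apply AF→D and equate their D entries. Rows 1 and 3 agree on AF; apply AF→D and equate their D entries. Row 2 is now all distinguished symbols — the join is lossless.
Dependency preservation: the restricted closure of {DF} across the fragments never reaches {E}, so DF → E cannot be enforced without a join — not preserved.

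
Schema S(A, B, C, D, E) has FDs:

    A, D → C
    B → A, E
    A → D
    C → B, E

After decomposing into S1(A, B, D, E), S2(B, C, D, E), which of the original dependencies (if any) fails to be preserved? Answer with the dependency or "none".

A, D → C: restricted closure across fragments reaches C.
B → A, E lies within S1.
A → D lies within S1.
C → B, E lies within S2.
Every dependency is enforceable on the fragments, so the decomposition is dependency-preserving.

none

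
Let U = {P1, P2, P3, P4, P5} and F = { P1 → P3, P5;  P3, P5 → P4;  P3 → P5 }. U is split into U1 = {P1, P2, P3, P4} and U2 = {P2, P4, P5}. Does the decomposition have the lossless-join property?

No

Common attributes: U1 ∩ U2 = {P2, P4}.
No dependency enlarges {P2, P4}, so (P2, P4)⁺ = {P2, P4}.
The closure contains neither all of U1 = {P1, P2, P3, P4} nor all of U2 = {P2, P4, P5}, so the common attributes are not a superkey of either fragment. The join is lossy.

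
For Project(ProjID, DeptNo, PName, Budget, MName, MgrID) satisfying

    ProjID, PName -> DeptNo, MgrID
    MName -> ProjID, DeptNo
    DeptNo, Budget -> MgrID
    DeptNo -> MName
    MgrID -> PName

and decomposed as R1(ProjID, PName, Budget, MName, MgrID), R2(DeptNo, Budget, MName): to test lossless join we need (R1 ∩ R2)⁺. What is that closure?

R1 ∩ R2 = {Budget, MName}.
MName → ProjID, DeptNo applies, adding ProjID, DeptNo
DeptNo, Budget → MgrID applies, adding MgrID
MgrID → PName applies, adding PName
Closure: {ProjID, DeptNo, PName, Budget, MName, MgrID}.

ProjID, DeptNo, PName, Budget, MName, MgrID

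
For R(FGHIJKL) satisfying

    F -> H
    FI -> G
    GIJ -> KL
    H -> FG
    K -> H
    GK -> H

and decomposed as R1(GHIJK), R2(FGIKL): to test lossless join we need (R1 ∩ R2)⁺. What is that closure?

FGHIK

R1 ∩ R2 = {GIK}.
K → H applies, adding H
H → FG applies, adding F
Closure: {FGHIK}.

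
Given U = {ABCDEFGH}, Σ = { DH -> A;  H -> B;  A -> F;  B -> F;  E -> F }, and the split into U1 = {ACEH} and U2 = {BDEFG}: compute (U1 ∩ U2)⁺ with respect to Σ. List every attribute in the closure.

EF

U1 ∩ U2 = {E}.
E → F applies, adding F
Closure: {EF}.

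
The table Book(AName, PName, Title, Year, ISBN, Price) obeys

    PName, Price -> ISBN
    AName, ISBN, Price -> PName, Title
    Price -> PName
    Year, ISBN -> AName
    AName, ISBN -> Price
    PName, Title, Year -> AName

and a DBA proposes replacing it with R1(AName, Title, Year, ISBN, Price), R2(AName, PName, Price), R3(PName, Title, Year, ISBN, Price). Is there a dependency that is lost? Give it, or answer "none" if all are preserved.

Check PName, Title, Year → AName: no single fragment contains all of {AName, PName, Title, Year}, and the restricted closure of {PName, Title, Year} across the fragments never reaches {AName}.
PName, Price → ISBN is preserved.
AName, ISBN, Price → PName, Title is preserved.
Price → PName is preserved.
Year, ISBN → AName is preserved.
AName, ISBN → Price is preserved.

PName, Title, Year -> AName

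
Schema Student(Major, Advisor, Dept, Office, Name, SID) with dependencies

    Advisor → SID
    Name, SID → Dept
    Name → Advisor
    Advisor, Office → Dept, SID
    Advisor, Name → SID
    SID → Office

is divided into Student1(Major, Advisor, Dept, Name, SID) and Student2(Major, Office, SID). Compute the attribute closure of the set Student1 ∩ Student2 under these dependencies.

Student1 ∩ Student2 = {Major, SID}.
SID → Office applies, adding Office
Closure: {Major, Office, SID}.

Major, Office, SID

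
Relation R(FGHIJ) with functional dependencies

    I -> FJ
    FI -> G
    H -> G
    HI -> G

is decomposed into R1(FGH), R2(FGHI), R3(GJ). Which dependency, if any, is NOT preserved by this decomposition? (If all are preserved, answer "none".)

Check I → FJ: no single fragment contains all of {FIJ}, and the restricted closure of {I} across the fragments never reaches {FJ}.
FI → G is preserved.
H → G is preserved.
HI → G is preserved.

I -> FJ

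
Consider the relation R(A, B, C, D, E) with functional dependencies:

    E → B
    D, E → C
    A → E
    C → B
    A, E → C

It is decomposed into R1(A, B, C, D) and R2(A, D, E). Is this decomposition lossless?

Common attributes: R1 ∩ R2 = {A, D}.
Closure of {A, D}: A → E applies, adding E; A, E → C applies, adding C; E → B applies, adding B. So (A, D)⁺ = {A, B, C, D, E}.
This closure contains every attribute of R1, so R1 ∩ R2 → R1. The join is lossless.

Yes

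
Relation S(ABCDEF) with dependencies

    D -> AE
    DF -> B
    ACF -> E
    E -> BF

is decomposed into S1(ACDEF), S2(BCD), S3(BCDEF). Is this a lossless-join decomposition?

Chase test. Columns are ABCDEF; row i has aⱼ where attribute j ∈ Si, else bᵢⱼ.
Initial tableau (one row per fragment):
  row 1: a1 b12 a3 a4 a5 a6
  row 2: b21 a2 a3 a4 b25 b26
  row 3: b31 a2 a3 a4 a5 a6
Rows 1 and 2 agree on D; apply D→AE and equate their AE entries.
Rows 1 and 3 agree on D; apply D→AE and equate their AE entries.
Rows 1 and 3 agree on DF; apply DF→B and equate their B entries.
Rows 1 and 2 agree on E; apply E→BF and equate their BF entries.
Row 1 is now all distinguished symbols — the join is lossless.

Yes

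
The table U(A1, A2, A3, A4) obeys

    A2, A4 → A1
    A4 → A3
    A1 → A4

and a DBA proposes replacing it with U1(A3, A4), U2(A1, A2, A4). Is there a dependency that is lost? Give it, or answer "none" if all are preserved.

A2, A4 → A1 lies within U2.
A4 → A3 lies within U1.
A1 → A4 lies within U2.
Every dependency is enforceable on the fragments, so the decomposition is dependency-preserving.

none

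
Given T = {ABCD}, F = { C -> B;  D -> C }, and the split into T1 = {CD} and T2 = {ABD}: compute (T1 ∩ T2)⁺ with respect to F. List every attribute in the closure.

T1 ∩ T2 = {D}.
D → C applies, adding C
C → B applies, adding B
Closure: {BCD}.

BCD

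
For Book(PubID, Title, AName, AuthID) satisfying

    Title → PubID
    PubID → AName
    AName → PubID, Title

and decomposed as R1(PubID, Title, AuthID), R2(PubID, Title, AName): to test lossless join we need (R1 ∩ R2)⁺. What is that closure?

R1 ∩ R2 = {PubID, Title}.
PubID → AName applies, adding AName
Closure: {PubID, Title, AName}.

PubID, Title, AName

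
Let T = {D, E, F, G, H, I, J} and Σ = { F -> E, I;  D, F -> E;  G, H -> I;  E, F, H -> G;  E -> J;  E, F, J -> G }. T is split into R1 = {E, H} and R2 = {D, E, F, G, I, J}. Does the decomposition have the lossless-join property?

No

Common attributes: R1 ∩ R2 = {E}.
Closure of {E}: E → J applies, adding J. So (E)⁺ = {E, J}.
The closure contains neither all of R1 = {E, H} nor all of R2 = {D, E, F, G, I, J}, so the common attributes are not a superkey of either fragment. The join is lossy.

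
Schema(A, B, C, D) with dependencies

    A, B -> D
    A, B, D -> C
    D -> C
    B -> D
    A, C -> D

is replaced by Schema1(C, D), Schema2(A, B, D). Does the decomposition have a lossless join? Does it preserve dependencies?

Lossless test: (D)⁺ = {C, D}, which contains all of one fragment — lossless.
Dependency preservation: the restricted closure of {A, C} across the fragments never reaches {D}, so A, C → D cannot be enforced without a join — not preserved.

lossless but not dependency-preserving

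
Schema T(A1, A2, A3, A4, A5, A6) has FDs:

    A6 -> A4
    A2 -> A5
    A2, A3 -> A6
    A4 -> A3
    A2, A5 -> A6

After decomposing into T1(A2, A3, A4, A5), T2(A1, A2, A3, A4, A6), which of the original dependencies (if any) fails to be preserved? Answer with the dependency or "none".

none

A6 → A4 lies within T2.
A2 → A5 lies within T1.
A2, A3 → A6 lies within T2.
A4 → A3 lies within T1.
A2, A5 → A6: restricted closure across fragments reaches A6.
Every dependency is enforceable on the fragments, so the decomposition is dependency-preserving.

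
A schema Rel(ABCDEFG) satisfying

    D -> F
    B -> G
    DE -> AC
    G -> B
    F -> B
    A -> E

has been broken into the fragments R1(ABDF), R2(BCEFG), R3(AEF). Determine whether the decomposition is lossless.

No

Chase test. Columns are ABCDEFG; row i has aⱼ where attribute j ∈ Ri, else bᵢⱼ.
Initial tableau (one row per fragment):
  row 1: a1 a2 b13 a4 b15 a6 b17
  row 2: b21 a2 a3 b24 a5 a6 a7
  row 3: a1 b32 b33 b34 a5 a6 b37
Rows 1 and 2 agree on B; apply B→G and equate their G entries.
Rows 1 and 3 agree on F; apply F→B and equate their B entries.
Rows 1 and 3 agree on A; apply A→E and equate their E entries.
Rows 1 and 3 agree on B; apply B→G and equate their G entries.
No row becomes fully distinguished — the join is lossy.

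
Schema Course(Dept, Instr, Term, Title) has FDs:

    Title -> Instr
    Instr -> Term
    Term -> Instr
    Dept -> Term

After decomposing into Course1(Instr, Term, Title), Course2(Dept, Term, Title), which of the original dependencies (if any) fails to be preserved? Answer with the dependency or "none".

Title → Instr lies within Course1.
Instr → Term lies within Course1.
Term → Instr lies within Course1.
Dept → Term lies within Course2.
Every dependency is enforceable on the fragments, so the decomposition is dependency-preserving.

none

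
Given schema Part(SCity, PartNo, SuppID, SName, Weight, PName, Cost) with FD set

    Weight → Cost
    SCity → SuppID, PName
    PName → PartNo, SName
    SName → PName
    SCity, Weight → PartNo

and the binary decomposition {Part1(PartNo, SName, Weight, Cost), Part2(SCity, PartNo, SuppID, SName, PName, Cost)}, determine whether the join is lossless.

Common attributes: Part1 ∩ Part2 = {PartNo, SName, Cost}.
Closure of {PartNo, SName, Cost}: SName → PName applies, adding PName. So (PartNo, SName, Cost)⁺ = {PartNo, SName, PName, Cost}.
The closure contains neither all of Part1 = {PartNo, SName, Weight, Cost} nor all of Part2 = {SCity, PartNo, SuppID, SName, PName, Cost}, so the common attributes are not a superkey of either fragment. The join is lossy.

No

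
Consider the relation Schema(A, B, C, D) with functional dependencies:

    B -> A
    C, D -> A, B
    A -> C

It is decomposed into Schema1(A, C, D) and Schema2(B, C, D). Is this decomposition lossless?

Yes

Common attributes: Schema1 ∩ Schema2 = {C, D}.
Closure of {C, D}: C, D → A, B applies, adding A, B. So (C, D)⁺ = {A, B, C, D}.
This closure contains every attribute of Schema1, so Schema1 ∩ Schema2 → Schema1. The join is lossless.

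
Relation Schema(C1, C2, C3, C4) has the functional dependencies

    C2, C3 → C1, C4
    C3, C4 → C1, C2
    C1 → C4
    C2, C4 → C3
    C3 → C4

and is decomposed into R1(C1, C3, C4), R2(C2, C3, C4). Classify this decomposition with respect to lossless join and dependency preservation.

lossless and dependency-preserving

Lossless test: (C3, C4)⁺ = {C1, C2, C3, C4}, which contains all of one fragment — lossless.
Dependency preservation: C2, C3 → C1, C4; C3, C4 → C1, C2 are not contained in any single fragment, but the restricted closure of each left-hand side across the fragments still reaches the right-hand side; the remaining FDs each lie inside some fragment. All dependencies are preserved.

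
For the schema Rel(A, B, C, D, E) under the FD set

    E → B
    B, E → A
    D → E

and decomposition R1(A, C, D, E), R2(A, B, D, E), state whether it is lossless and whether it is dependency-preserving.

Lossless test: (A, D, E)⁺ = {A, B, D, E}, which contains all of one fragment — lossless.
Dependency preservation: every FD's attributes lie within a single fragment, so each can be enforced locally — preserved.

lossless and dependency-preserving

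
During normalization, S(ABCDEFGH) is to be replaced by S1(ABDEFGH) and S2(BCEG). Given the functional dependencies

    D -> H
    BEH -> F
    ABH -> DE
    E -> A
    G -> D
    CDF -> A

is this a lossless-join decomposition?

Yes

Common attributes: S1 ∩ S2 = {BEG}.
Closure of {BEG}: E → A applies, adding A; G → D applies, adding D; D → H applies, adding H; BEH → F applies, adding F. So (BEG)⁺ = {ABDEFGH}.
This closure contains every attribute of S1, so S1 ∩ S2 → S1. The join is lossless.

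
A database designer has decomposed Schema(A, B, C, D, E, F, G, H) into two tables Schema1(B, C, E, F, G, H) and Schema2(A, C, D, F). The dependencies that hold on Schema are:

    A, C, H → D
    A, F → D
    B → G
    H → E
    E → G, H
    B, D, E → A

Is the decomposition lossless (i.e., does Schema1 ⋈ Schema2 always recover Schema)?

No

Common attributes: Schema1 ∩ Schema2 = {C, F}.
No dependency enlarges {C, F}, so (C, F)⁺ = {C, F}.
The closure contains neither all of Schema1 = {B, C, E, F, G, H} nor all of Schema2 = {A, C, D, F}, so the common attributes are not a superkey of either fragment. The join is lossy.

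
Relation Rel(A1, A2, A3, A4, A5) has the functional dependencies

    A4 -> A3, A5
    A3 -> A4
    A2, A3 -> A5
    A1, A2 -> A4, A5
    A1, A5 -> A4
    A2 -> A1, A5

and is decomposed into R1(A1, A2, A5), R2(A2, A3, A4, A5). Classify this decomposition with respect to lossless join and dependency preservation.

Lossless test: (A2, A5)⁺ = {A1, A2, A3, A4, A5}, which contains all of one fragment — lossless.
Dependency preservation: the restricted closure of {A1, A5} across the fragments never reaches {A4}, so A1, A5 → A4 cannot be enforced without a join — not preserved.

lossless but not dependency-preserving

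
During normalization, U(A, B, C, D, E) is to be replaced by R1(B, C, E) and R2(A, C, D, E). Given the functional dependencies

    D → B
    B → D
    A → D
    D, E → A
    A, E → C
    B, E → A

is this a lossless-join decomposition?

Common attributes: R1 ∩ R2 = {C, E}.
No dependency enlarges {C, E}, so (C, E)⁺ = {C, E}.
The closure contains neither all of R1 = {B, C, E} nor all of R2 = {A, C, D, E}, so the common attributes are not a superkey of either fragment. The join is lossy.

No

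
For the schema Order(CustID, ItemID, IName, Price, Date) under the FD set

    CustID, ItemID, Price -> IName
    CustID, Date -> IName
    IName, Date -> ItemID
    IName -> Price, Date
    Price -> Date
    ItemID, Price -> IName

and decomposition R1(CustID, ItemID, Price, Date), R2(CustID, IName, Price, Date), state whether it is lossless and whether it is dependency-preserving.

lossless but not dependency-preserving

Lossless test: (CustID, Price, Date)⁺ = {CustID, ItemID, IName, Price, Date}, which contains all of one fragment — lossless.
Dependency preservation: the restricted closure of {IName, Date} across the fragments never reaches {ItemID}, so IName, Date → ItemID cannot be enforced without a join — not preserved.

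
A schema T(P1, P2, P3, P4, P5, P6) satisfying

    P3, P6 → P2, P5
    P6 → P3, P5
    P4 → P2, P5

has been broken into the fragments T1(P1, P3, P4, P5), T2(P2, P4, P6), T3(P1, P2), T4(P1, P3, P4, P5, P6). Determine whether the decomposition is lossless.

Yes

Chase test. Columns are P1, P2, P3, P4, P5, P6; row i has aⱼ where attribute j ∈ Ti, else bᵢⱼ.
Initial tableau (one row per fragment):
  row 1: a1 b12 a3 a4 a5 b16
  row 2: b21 a2 b23 a4 b25 a6
  row 3: a1 a2 b33 b34 b35 b36
  row 4: a1 b42 a3 a4 a5 a6
Rows 2 and 4 agree on P6; apply P6→P3, P5 and equate their P3, P5 entries.
Rows 1 and 2 agree on P4; apply P4→P2, P5 and equate their P2, P5 entries.
Rows 1 and 4 agree on P4; apply P4→P2, P5 and equate their P2, P5 entries.
Row 4 is now all distinguished symbols — the join is lossless.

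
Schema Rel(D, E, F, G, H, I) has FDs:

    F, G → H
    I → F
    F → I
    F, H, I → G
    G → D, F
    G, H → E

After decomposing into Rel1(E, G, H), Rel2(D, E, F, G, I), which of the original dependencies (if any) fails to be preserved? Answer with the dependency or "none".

Check F, H, I → G: no single fragment contains all of {F, G, H, I}, and the restricted closure of {F, H, I} across the fragments never reaches {G}.
F, G → H is preserved.
I → F is preserved.
F → I is preserved.
G → D, F is preserved.
G, H → E is preserved.

F, H, I → G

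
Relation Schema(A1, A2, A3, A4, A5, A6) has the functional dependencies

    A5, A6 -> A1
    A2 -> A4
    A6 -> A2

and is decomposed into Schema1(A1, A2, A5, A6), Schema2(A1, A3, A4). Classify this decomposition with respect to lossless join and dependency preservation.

Lossless test: (A1)⁺ = {A1}, which is a superkey of neither fragment — lossy.
Dependency preservation: the restricted closure of {A2} across the fragments never reaches {A4}, so A2 → A4 cannot be enforced without a join — not preserved.

lossy and not dependency-preserving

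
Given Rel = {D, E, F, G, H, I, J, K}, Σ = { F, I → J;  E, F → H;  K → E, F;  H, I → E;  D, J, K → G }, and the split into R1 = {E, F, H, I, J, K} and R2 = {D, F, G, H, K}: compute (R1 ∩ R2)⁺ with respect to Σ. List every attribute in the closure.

R1 ∩ R2 = {F, H, K}.
K → E, F applies, adding E
Closure: {E, F, H, K}.

E, F, H, K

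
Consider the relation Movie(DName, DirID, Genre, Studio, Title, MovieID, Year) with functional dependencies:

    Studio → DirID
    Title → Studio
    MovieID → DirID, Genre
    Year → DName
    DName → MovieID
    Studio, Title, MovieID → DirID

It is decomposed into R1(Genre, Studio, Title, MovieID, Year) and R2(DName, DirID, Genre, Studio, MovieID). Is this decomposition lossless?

Common attributes: R1 ∩ R2 = {Genre, Studio, MovieID}.
Closure of {Genre, Studio, MovieID}: Studio → DirID applies, adding DirID. So (Genre, Studio, MovieID)⁺ = {DirID, Genre, Studio, MovieID}.
The closure contains neither all of R1 = {Genre, Studio, Title, MovieID, Year} nor all of R2 = {DName, DirID, Genre, Studio, MovieID}, so the common attributes are not a superkey of either fragment. The join is lossy.

No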